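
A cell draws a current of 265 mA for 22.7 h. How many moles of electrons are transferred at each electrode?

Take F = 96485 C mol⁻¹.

0.224 mol

Q = I·t = 0.2650 A × 81720 s = 21660 C.
n(e⁻) = Q/F = 21660 / 96485 = 0.224 mol.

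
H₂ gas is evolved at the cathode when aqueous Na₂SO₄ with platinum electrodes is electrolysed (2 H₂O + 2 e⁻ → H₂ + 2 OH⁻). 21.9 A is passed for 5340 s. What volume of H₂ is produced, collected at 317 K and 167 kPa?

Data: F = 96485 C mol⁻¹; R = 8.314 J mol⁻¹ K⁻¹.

9.56 L

Q = I·t = 21.90 A × 5340.0 s = 116900 C.
n(e⁻) = Q/F = 116900 / 96485 = 1.212 mol.
2 electrons are transferred per H₂ molecule, so n(H₂) = 1.212 / 2 = 0.6060 mol.
V = nRT/P = (0.6060 × 8.314 × 317) / (167 × 10³ Pa) = 0.00956 m³ = 9.56 L.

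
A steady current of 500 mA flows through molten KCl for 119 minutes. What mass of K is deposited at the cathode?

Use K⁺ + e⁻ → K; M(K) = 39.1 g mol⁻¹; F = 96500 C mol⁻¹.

1.45 g

Q = I·t = 0.5000 A × 7140.0 s = 3570 C.
n(e⁻) = Q/F = 3570 / 96500 = 0.03699 mol.
K⁺ + e⁻ → K, so n(K) = n(e⁻)/1 = 0.03699 mol.
m = n·M = 0.03699 × 39.1 = 1.45 g.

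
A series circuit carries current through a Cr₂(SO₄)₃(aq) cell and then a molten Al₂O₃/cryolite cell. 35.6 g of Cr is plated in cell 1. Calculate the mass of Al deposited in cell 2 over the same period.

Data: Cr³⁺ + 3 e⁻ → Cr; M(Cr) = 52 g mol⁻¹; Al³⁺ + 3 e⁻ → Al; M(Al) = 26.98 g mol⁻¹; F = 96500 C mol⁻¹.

18.5 g

n(Cr) = 35.6 / 52 = 0.6846 mol.
Since Cr³⁺ + 3 e⁻ → Cr, n(e⁻) passed = 3 × 0.6846 = 2.054 mol.
Cells in series carry the same charge, so the same 2.054 mol of electrons passes through cell 2.
Al³⁺ + 3 e⁻ → Al, so n(Al) = 2.054 / 3 = 0.6846 mol.
m(Al) = 0.6846 × 26.98 = 18.5 g.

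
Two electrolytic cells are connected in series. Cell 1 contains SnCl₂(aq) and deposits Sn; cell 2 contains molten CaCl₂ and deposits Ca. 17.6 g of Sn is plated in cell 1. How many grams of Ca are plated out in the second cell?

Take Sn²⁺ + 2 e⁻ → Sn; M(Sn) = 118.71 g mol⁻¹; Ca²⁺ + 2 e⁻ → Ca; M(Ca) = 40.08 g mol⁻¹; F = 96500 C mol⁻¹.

n(Sn) = 17.6 / 118.71 = 0.1483 mol.
Since Sn²⁺ + 2 e⁻ → Sn, n(e⁻) passed = 2 × 0.1483 = 0.2965 mol.
Cells in series carry the same charge, so the same 0.2965 mol of electrons passes through cell 2.
Ca²⁺ + 2 e⁻ → Ca, so n(Ca) = 0.2965 / 2 = 0.1483 mol.
m(Ca) = 0.1483 × 40.08 = 5.94 g.

5.94 g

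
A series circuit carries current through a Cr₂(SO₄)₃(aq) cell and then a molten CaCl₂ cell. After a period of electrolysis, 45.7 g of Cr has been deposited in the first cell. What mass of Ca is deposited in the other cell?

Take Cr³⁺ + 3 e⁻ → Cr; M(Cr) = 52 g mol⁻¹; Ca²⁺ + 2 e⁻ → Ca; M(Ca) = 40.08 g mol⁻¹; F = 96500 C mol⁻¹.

52.8 g

n(Cr) = 45.7 / 52 = 0.8788 mol.
Since Cr³⁺ + 3 e⁻ → Cr, n(e⁻) passed = 3 × 0.8788 = 2.637 mol.
Cells in series carry the same charge, so the same 2.637 mol of electrons passes through cell 2.
Ca²⁺ + 2 e⁻ → Ca, so n(Ca) = 2.637 / 2 = 1.318 mol.
m(Ca) = 1.318 × 40.08 = 52.8 g.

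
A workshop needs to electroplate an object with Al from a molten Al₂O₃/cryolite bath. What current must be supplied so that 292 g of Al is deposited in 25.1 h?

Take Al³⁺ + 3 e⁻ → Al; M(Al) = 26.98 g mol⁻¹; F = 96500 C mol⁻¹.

34.7 A

n(Al) = 292 / 26.98 = 10.82 mol.
n(e⁻) = 3 × 10.82 = 32.47 mol.
Q = n(e⁻)·F = 32.47 × 96500 = 3133000 C.
I = Q/t = 3133000 / 90360 s = 34.7 A.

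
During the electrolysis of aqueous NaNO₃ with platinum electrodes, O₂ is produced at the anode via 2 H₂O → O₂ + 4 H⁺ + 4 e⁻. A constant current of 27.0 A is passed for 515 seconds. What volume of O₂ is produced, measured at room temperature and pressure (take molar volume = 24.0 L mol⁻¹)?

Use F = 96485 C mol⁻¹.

Q = I·t = 27.00 A × 515.00 s = 13900 C.
n(e⁻) = Q/F = 13900 / 96485 = 0.1441 mol.
4 electrons are transferred per O₂ molecule, so n(O₂) = 0.1441 / 4 = 0.03603 mol.
V = n × V_m = 0.03603 × 24.0 = 0.865 L.

0.865 L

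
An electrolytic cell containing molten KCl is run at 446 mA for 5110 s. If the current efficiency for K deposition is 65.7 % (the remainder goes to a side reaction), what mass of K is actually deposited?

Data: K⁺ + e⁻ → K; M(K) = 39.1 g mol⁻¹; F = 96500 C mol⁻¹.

0.607 g

Q = I·t = 0.4460 × 5110.0 = 2279 C.
n(e⁻) = 2279/96500 = 0.02362 mol; theoretically n(K) = 0.02362/1 = 0.02362 mol, m_theo = 0.9234 g.
At 65.7 % efficiency, m_actual = 0.657 × 0.9234 = 0.607 g.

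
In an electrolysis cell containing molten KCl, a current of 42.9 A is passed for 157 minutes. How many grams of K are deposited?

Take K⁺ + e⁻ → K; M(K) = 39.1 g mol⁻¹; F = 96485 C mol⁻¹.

164 g

Q = I·t = 42.90 A × 9420.0 s = 404100 C.
n(e⁻) = Q/F = 404100 / 96485 = 4.188 mol.
K⁺ + e⁻ → K, so n(K) = n(e⁻)/1 = 4.188 mol.
m = n·M = 4.188 × 39.1 = 164 g.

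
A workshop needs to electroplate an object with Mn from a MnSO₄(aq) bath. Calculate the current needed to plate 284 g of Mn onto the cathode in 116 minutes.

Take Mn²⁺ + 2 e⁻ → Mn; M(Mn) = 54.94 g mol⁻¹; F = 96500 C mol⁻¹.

143 A

n(Mn) = 284 / 54.94 = 5.169 mol.
n(e⁻) = 2 × 5.169 = 10.34 mol.
Q = n(e⁻)·F = 10.34 × 96500 = 997700 C.
I = Q/t = 997700 / 6960.0 s = 143 A.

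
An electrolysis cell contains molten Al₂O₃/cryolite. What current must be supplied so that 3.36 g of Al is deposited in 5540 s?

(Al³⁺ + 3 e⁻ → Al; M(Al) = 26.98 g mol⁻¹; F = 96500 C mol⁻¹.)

6.51 A

n(Al) = 3.36 / 26.98 = 0.1245 mol.
n(e⁻) = 3 × 0.1245 = 0.3736 mol.
Q = n(e⁻)·F = 0.3736 × 96500 = 36050 C.
I = Q/t = 36050 / 5540.0 s = 6.51 A.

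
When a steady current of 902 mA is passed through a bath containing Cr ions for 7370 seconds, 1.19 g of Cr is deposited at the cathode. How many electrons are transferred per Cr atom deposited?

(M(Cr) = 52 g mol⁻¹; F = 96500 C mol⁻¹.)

3

Q = I·t = 0.9020 A × 7370.0 s = 6648 C, so n(e⁻) = 6648/96500 = 0.06889 mol.
n(Cr) deposited = 1.19 / 52 = 0.02288 mol.
Electrons per atom = n(e⁻)/n(Cr) = 0.06889 / 0.02288 = 3.01 ≈ 3, so the ion is Cr³⁺.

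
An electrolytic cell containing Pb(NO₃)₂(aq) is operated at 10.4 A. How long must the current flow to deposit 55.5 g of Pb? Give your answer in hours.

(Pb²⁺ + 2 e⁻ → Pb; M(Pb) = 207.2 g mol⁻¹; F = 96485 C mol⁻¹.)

1.38 h

n(Pb) = m/M = 55.5 / 207.2 = 0.2679 mol.
Each Pb atom requires 2 electrons, so n(e⁻) = 2 × 0.2679 = 0.5357 mol.
Q = n(e⁻)·F = 0.5357 × 96485 = 51690 C.
t = Q/I = 51690 / 10.40 A = 4970 s = 1.38 h.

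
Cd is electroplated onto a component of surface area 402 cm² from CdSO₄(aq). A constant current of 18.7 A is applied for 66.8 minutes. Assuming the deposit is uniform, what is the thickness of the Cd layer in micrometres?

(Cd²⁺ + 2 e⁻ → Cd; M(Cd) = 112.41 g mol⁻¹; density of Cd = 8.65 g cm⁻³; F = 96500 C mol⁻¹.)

126 μm

Q = I·t = 18.70 × 4008.0 = 74950 C; n(e⁻) = 0.7767 mol.
n(Cd) = n(e⁻)/2 = 0.3883 mol, so m = 0.3883 × 112.41 = 43.65 g.
Volume = m/ρ = 43.65 / 8.65 = 5.047 cm³.
Thickness = V/A = 5.047 / 402 = 0.0126 cm = 126 μm.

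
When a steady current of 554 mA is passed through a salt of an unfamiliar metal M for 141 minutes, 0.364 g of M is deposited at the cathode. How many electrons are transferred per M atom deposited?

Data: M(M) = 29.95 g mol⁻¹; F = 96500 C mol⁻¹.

Q = I·t = 0.5540 A × 8460.0 s = 4687 C, so n(e⁻) = 4687/96500 = 0.04857 mol.
n(M) deposited = 0.364 / 29.95 = 0.01215 mol.
Electrons per atom = n(e⁻)/n(M) = 0.04857 / 0.01215 = 4.00 ≈ 4, so the ion is M⁴⁺.

4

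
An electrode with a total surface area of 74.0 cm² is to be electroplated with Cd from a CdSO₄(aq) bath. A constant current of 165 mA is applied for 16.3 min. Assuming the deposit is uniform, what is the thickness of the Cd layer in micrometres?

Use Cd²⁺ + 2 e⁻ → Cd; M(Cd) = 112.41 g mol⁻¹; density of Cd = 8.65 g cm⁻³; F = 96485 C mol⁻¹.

Q = I·t = 0.1650 × 978.00 = 161.4 C; n(e⁻) = 0.001672 mol.
n(Cd) = n(e⁻)/2 = 0.0008362 mol, so m = 0.0008362 × 112.41 = 0.09400 g.
Volume = m/ρ = 0.09400 / 8.65 = 0.01087 cm³.
Thickness = V/A = 0.01087 / 74.0 = 1.47 × 10⁻⁴ cm = 1.47 μm.

1.47 μm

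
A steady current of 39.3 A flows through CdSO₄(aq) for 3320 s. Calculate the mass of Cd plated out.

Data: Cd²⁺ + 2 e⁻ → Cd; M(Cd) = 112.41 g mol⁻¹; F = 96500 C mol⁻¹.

Q = I·t = 39.30 A × 3320.0 s = 130500 C.
n(e⁻) = Q/F = 130500 / 96500 = 1.352 mol.
Cd²⁺ + 2 e⁻ → Cd, so n(Cd) = n(e⁻)/2 = 0.6760 mol.
m = n·M = 0.6760 × 112.41 = 76.0 g.

76.0 g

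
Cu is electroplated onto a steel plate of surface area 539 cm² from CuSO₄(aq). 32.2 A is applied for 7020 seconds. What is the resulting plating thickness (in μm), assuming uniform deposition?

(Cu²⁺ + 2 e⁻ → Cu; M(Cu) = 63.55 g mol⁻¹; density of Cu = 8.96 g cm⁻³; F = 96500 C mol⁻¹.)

154 μm

Q = I·t = 32.20 × 7020.0 = 226000 C; n(e⁻) = 2.342 mol.
n(Cu) = n(e⁻)/2 = 1.171 mol, so m = 1.171 × 63.55 = 74.43 g.
Volume = m/ρ = 74.43 / 8.96 = 8.307 cm³.
Thickness = V/A = 8.307 / 539 = 0.0154 cm = 154 μm.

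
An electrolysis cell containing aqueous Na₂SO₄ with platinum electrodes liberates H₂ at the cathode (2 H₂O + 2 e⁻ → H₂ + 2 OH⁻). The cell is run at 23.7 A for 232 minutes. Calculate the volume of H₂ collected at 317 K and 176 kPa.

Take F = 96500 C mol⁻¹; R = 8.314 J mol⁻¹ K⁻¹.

Q = I·t = 23.70 A × 13920 s = 329900 C.
n(e⁻) = Q/F = 329900 / 96500 = 3.419 mol.
2 electrons are transferred per H₂ molecule, so n(H₂) = 3.419 / 2 = 1.709 mol.
V = nRT/P = (1.709 × 8.314 × 317) / (176 × 10³ Pa) = 0.0256 m³ = 25.6 L.

25.6 L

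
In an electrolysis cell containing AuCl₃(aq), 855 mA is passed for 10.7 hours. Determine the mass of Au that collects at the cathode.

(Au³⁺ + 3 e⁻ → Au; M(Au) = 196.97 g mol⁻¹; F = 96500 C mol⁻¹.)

Q = I·t = 0.8550 A × 38520 s = 32930 C.
n(e⁻) = Q/F = 32930 / 96500 = 0.3413 mol.
Au³⁺ + 3 e⁻ → Au, so n(Au) = n(e⁻)/3 = 0.1138 mol.
m = n·M = 0.1138 × 196.97 = 22.4 g.

22.4 g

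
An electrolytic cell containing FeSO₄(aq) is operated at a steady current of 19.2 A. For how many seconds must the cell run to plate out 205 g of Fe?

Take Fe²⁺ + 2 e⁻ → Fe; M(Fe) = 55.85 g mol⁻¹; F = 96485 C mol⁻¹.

36900 s

n(Fe) = m/M = 205 / 55.85 = 3.671 mol.
Each Fe atom requires 2 electrons, so n(e⁻) = 2 × 3.671 = 7.341 mol.
Q = n(e⁻)·F = 7.341 × 96485 = 708300 C.
t = Q/I = 708300 / 19.20 A = 36890 s.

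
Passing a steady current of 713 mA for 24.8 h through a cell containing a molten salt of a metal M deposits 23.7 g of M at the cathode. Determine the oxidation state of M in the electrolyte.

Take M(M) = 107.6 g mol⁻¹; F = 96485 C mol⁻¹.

+3

Q = I·t = 0.7130 A × 89280 s = 63660 C, so n(e⁻) = 63660/96485 = 0.6598 mol.
n(M) deposited = 23.7 / 107.6 = 0.2203 mol.
Electrons per atom = n(e⁻)/n(M) = 0.6598 / 0.2203 = 3.00 ≈ 3, so the ion is M³⁺.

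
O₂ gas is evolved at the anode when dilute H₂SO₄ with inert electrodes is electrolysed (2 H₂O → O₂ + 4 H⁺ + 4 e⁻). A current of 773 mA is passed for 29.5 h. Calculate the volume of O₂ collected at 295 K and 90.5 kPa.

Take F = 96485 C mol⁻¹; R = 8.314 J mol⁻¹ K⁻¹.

5.76 L

Q = I·t = 0.7730 A × 106200 s = 82090 C.
n(e⁻) = Q/F = 82090 / 96485 = 0.8508 mol.
4 electrons are transferred per O₂ molecule, so n(O₂) = 0.8508 / 4 = 0.2127 mol.
V = nRT/P = (0.2127 × 8.314 × 295) / (90.5 × 10³ Pa) = 0.00576 m³ = 5.76 L.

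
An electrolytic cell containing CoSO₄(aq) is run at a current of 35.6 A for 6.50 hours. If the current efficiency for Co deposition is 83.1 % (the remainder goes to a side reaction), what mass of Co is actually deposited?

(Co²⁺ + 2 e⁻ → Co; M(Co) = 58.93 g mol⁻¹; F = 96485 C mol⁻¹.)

Q = I·t = 35.60 × 23400 = 833000 C.
n(e⁻) = 833000/96485 = 8.634 mol; theoretically n(Co) = 8.634/2 = 4.317 mol, m_theo = 254.4 g.
At 83.1 % efficiency, m_actual = 0.831 × 254.4 = 211 g.

211 g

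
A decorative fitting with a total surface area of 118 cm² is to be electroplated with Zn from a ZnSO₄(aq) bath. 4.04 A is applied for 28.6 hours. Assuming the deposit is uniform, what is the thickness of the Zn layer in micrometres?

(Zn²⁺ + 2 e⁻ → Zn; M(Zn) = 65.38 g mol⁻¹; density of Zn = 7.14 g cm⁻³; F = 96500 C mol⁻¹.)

Q = I·t = 4.040 × 102960 = 416000 C; n(e⁻) = 4.310 mol.
n(Zn) = n(e⁻)/2 = 2.155 mol, so m = 2.155 × 65.38 = 140.9 g.
Volume = m/ρ = 140.9 / 7.14 = 19.74 cm³.
Thickness = V/A = 19.74 / 118 = 0.167 cm = 1670 μm.

1670 μm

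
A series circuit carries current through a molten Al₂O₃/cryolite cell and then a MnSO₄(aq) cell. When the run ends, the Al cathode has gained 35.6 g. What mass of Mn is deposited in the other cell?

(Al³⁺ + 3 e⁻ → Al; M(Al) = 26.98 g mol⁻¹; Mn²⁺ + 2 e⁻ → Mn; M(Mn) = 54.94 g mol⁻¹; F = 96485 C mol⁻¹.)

n(Al) = 35.6 / 26.98 = 1.319 mol.
Since Al³⁺ + 3 e⁻ → Al, n(e⁻) passed = 3 × 1.319 = 3.958 mol.
Cells in series carry the same charge, so the same 3.958 mol of electrons passes through cell 2.
Mn²⁺ + 2 e⁻ → Mn, so n(Mn) = 3.958 / 2 = 1.979 mol.
m(Mn) = 1.979 × 54.94 = 109 g.

109 g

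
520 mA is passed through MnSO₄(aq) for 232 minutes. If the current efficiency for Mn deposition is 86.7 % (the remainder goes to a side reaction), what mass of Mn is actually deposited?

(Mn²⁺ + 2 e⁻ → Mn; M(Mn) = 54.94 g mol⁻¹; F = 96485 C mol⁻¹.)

1.79 g

Q = I·t = 0.5200 × 13920 = 7238 C.
n(e⁻) = 7238/96485 = 0.07502 mol; theoretically n(Mn) = 0.07502/2 = 0.03751 mol, m_theo = 2.061 g.
At 86.7 % efficiency, m_actual = 0.867 × 2.061 = 1.79 g.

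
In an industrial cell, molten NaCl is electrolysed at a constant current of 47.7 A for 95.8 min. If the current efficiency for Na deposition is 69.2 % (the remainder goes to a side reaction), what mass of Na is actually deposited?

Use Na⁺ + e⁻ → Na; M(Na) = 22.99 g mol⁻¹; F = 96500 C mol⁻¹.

Q = I·t = 47.70 × 5748.0 = 274200 C.
n(e⁻) = 274200/96500 = 2.841 mol; theoretically n(Na) = 2.841/1 = 2.841 mol, m_theo = 65.32 g.
At 69.2 % efficiency, m_actual = 0.692 × 65.32 = 45.2 g.

45.2 g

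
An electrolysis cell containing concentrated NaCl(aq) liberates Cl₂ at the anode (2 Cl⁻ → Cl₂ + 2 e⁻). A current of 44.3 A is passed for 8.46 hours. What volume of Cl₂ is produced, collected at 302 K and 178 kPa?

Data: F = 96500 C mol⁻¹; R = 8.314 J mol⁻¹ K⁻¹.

98.6 L

Q = I·t = 44.30 A × 30456 s = 1349000 C.
n(e⁻) = Q/F = 1349000 / 96500 = 13.98 mol.
2 electrons are transferred per Cl₂ molecule, so n(Cl₂) = 13.98 / 2 = 6.991 mol.
V = nRT/P = (6.991 × 8.314 × 302) / (178 × 10³ Pa) = 0.0986 m³ = 98.6 L.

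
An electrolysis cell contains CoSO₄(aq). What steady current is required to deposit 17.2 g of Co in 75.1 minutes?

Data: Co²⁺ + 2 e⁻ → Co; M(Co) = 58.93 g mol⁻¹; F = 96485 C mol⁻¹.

12.5 A

n(Co) = 17.2 / 58.93 = 0.2919 mol.
n(e⁻) = 2 × 0.2919 = 0.5837 mol.
Q = n(e⁻)·F = 0.5837 × 96485 = 56320 C.
I = Q/t = 56320 / 4506.0 s = 12.5 A.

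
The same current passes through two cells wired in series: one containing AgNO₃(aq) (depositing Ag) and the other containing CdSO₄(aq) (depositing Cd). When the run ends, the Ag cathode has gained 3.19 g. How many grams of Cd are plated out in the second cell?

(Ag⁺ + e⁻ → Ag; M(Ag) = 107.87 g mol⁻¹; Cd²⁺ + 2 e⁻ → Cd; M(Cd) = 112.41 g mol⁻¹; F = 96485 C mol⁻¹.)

1.66 g

n(Ag) = 3.19 / 107.87 = 0.02957 mol.
Since Ag⁺ + e⁻ → Ag, n(e⁻) passed = 1 × 0.02957 = 0.02957 mol.
Cells in series carry the same charge, so the same 0.02957 mol of electrons passes through cell 2.
Cd²⁺ + 2 e⁻ → Cd, so n(Cd) = 0.02957 / 2 = 0.01479 mol.
m(Cd) = 0.01479 × 112.41 = 1.66 g.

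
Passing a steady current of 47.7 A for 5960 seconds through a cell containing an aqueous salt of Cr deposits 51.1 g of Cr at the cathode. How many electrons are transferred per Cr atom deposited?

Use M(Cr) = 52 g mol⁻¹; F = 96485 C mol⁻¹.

3

Q = I·t = 47.70 A × 5960.0 s = 284300 C, so n(e⁻) = 284300/96485 = 2.946 mol.
n(Cr) deposited = 51.1 / 52 = 0.9827 mol.
Electrons per atom = n(e⁻)/n(Cr) = 2.946 / 0.9827 = 3.00 ≈ 3, so the ion is Cr³⁺.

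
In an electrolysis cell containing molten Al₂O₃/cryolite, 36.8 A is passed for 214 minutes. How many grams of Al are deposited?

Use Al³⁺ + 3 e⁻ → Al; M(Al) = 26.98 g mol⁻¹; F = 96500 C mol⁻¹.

Q = I·t = 36.80 A × 12840 s = 472500 C.
n(e⁻) = Q/F = 472500 / 96500 = 4.896 mol.
Al³⁺ + 3 e⁻ → Al, so n(Al) = n(e⁻)/3 = 1.632 mol.
m = n·M = 1.632 × 26.98 = 44.0 g.

44.0 g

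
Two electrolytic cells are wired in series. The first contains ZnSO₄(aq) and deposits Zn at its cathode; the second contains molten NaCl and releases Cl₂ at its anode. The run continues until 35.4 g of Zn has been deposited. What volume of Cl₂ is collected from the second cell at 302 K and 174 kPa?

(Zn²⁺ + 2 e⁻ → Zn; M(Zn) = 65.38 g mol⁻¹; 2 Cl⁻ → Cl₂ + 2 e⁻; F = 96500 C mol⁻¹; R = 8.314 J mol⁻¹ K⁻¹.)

7.81 L

n(Zn) = 35.4 / 65.38 = 0.5414 mol, so n(e⁻) = 2 × 0.5414 = 1.083 mol.
The cells are in series, so the same 1.083 mol of electrons passes through the second cell.
2 Cl⁻ → Cl₂ + 2 e⁻ — 2 mol e⁻ per mol Cl₂, so n(Cl₂) = 1.083/2 = 0.5414 mol.
V = nRT/P = (0.5414 × 8.314 × 302) / (174 × 10³) = 0.00781 m³ = 7.81 L.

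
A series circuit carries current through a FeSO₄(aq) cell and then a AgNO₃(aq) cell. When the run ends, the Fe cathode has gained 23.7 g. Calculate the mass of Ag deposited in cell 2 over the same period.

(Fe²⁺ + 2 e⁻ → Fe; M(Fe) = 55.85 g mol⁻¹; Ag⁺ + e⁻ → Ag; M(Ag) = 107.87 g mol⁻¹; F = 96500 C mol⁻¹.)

91.5 g

n(Fe) = 23.7 / 55.85 = 0.4244 mol.
Since Fe²⁺ + 2 e⁻ → Fe, n(e⁻) passed = 2 × 0.4244 = 0.8487 mol.
Cells in series carry the same charge, so the same 0.8487 mol of electrons passes through cell 2.
Ag⁺ + e⁻ → Ag, so n(Ag) = 0.8487 / 1 = 0.8487 mol.
m(Ag) = 0.8487 × 107.87 = 91.5 g.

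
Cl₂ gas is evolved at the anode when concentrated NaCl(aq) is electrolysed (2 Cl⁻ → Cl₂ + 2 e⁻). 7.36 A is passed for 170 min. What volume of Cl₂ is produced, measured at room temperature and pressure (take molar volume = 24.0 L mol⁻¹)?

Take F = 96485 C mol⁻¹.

Q = I·t = 7.360 A × 10200 s = 75070 C.
n(e⁻) = Q/F = 75070 / 96485 = 0.7781 mol.
2 electrons are transferred per Cl₂ molecule, so n(Cl₂) = 0.7781 / 2 = 0.3890 mol.
V = n × V_m = 0.3890 × 24.0 = 9.34 L.

9.34 L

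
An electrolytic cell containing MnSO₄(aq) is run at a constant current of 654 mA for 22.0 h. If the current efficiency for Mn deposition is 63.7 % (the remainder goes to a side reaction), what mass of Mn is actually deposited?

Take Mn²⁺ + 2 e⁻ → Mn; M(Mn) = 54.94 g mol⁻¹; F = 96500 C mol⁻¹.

9.39 g

Q = I·t = 0.6540 × 79200 = 51800 C.
n(e⁻) = 51800/96500 = 0.5368 mol; theoretically n(Mn) = 0.5368/2 = 0.2684 mol, m_theo = 14.74 g.
At 63.7 % efficiency, m_actual = 0.637 × 14.74 = 9.39 g.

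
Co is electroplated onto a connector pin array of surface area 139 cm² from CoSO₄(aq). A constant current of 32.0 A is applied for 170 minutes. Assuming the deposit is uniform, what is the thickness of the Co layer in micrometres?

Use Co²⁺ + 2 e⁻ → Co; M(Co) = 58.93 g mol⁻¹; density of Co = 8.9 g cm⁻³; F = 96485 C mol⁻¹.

806 μm

Q = I·t = 32.00 × 10200 = 326400 C; n(e⁻) = 3.383 mol.
n(Co) = n(e⁻)/2 = 1.691 mol, so m = 1.691 × 58.93 = 99.68 g.
Volume = m/ρ = 99.68 / 8.9 = 11.20 cm³.
Thickness = V/A = 11.20 / 139 = 0.0806 cm = 806 μm.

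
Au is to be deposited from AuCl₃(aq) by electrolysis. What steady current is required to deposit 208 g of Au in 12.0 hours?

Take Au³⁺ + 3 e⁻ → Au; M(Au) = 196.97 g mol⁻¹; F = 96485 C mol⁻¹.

7.08 A

n(Au) = 208 / 196.97 = 1.056 mol.
n(e⁻) = 3 × 1.056 = 3.168 mol.
Q = n(e⁻)·F = 3.168 × 96485 = 305700 C.
I = Q/t = 305700 / 43200 s = 7.08 A.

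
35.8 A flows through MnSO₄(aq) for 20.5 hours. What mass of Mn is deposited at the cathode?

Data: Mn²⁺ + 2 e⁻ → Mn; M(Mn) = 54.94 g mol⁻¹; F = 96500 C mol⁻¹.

Q = I·t = 35.80 A × 73800 s = 2642000 C.
n(e⁻) = Q/F = 2642000 / 96500 = 27.38 mol.
Mn²⁺ + 2 e⁻ → Mn, so n(Mn) = n(e⁻)/2 = 13.69 mol.
m = n·M = 13.69 × 54.94 = 752 g.

752 g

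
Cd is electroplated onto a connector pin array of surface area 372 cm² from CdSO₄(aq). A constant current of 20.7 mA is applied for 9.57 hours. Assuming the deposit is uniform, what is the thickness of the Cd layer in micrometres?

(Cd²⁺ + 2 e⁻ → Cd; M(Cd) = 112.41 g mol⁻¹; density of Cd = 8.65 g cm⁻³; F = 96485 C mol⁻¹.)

1.29 μm

Q = I·t = 0.02070 × 34452 = 713.2 C; n(e⁻) = 0.007391 mol.
n(Cd) = n(e⁻)/2 = 0.003696 mol, so m = 0.003696 × 112.41 = 0.4154 g.
Volume = m/ρ = 0.4154 / 8.65 = 0.04803 cm³.
Thickness = V/A = 0.04803 / 372 = 1.29 × 10⁻⁴ cm = 1.29 μm.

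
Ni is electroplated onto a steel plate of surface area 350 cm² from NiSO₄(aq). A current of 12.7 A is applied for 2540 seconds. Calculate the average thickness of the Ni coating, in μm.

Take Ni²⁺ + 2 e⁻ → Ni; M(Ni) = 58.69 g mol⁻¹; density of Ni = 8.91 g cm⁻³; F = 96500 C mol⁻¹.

31.5 μm

Q = I·t = 12.70 × 2540.0 = 32260 C; n(e⁻) = 0.3343 mol.
n(Ni) = n(e⁻)/2 = 0.1671 mol, so m = 0.1671 × 58.69 = 9.809 g.
Volume = m/ρ = 9.809 / 8.91 = 1.101 cm³.
Thickness = V/A = 1.101 / 350 = 0.00315 cm = 31.5 μm.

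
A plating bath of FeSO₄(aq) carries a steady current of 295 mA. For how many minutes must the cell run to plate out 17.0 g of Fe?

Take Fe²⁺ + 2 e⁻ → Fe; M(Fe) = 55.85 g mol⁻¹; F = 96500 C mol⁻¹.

3320 min

n(Fe) = m/M = 17.0 / 55.85 = 0.3044 mol.
Each Fe atom requires 2 electrons, so n(e⁻) = 2 × 0.3044 = 0.6088 mol.
Q = n(e⁻)·F = 0.6088 × 96500 = 58750 C.
t = Q/I = 58750 / 0.2950 A = 199100 s = 3320 min.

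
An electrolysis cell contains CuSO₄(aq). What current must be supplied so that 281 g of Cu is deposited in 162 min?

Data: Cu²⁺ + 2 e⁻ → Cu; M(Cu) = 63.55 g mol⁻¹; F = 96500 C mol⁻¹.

n(Cu) = 281 / 63.55 = 4.422 mol.
n(e⁻) = 2 × 4.422 = 8.843 mol.
Q = n(e⁻)·F = 8.843 × 96500 = 853400 C.
I = Q/t = 853400 / 9720.0 s = 87.8 A.

87.8 A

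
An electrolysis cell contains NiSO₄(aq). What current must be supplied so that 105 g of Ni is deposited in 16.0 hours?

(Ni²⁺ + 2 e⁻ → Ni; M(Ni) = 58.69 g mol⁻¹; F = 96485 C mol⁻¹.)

n(Ni) = 105 / 58.69 = 1.789 mol.
n(e⁻) = 2 × 1.789 = 3.578 mol.
Q = n(e⁻)·F = 3.578 × 96485 = 345200 C.
I = Q/t = 345200 / 57600 s = 5.99 A.

5.99 A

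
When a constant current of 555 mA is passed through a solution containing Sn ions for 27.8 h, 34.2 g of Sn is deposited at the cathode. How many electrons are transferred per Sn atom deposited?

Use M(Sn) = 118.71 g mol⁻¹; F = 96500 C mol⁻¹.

2

Q = I·t = 0.5550 A × 100080 s = 55540 C, so n(e⁻) = 55540/96500 = 0.5756 mol.
n(Sn) deposited = 34.2 / 118.71 = 0.2881 mol.
Electrons per atom = n(e⁻)/n(Sn) = 0.5756 / 0.2881 = 2.00 ≈ 2, so the ion is Sn²⁺.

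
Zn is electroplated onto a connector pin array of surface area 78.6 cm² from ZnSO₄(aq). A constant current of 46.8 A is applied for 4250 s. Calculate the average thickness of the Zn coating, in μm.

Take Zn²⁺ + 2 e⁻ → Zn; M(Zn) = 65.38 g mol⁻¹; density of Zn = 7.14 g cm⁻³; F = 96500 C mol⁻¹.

1200 μm

Q = I·t = 46.80 × 4250.0 = 198900 C; n(e⁻) = 2.061 mol.
n(Zn) = n(e⁻)/2 = 1.031 mol, so m = 1.031 × 65.38 = 67.38 g.
Volume = m/ρ = 67.38 / 7.14 = 9.437 cm³.
Thickness = V/A = 9.437 / 78.6 = 0.120 cm = 1200 μm.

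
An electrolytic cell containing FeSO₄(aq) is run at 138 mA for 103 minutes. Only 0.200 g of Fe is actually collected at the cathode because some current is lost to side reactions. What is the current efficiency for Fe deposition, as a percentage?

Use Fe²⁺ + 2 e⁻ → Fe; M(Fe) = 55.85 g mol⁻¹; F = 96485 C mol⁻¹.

81.0 %

Q = I·t = 0.1380 × 6180.0 = 852.8 C; n(e⁻) = 852.8/96485 = 0.008839 mol.
Theoretical n(Fe) = n(e⁻)/2 = 0.004420 mol, i.e. m_theo = 0.004420 × 55.85 = 0.2468 g.
Efficiency = m_actual / m_theo = 0.200 / 0.2468 = 81.0 %.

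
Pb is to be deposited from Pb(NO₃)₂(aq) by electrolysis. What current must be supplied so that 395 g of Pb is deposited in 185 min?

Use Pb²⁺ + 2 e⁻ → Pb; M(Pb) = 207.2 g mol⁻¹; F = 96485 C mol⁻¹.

33.1 A

n(Pb) = 395 / 207.2 = 1.906 mol.
n(e⁻) = 2 × 1.906 = 3.813 mol.
Q = n(e⁻)·F = 3.813 × 96485 = 367900 C.
I = Q/t = 367900 / 11100 s = 33.1 A.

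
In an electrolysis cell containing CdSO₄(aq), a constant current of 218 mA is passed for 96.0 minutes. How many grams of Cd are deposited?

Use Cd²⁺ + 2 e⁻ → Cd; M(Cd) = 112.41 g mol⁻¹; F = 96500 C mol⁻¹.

Q = I·t = 0.2180 A × 5760.0 s = 1256 C.
n(e⁻) = Q/F = 1256 / 96500 = 0.01301 mol.
Cd²⁺ + 2 e⁻ → Cd, so n(Cd) = n(e⁻)/2 = 0.006506 mol.
m = n·M = 0.006506 × 112.41 = 0.731 g.

0.731 g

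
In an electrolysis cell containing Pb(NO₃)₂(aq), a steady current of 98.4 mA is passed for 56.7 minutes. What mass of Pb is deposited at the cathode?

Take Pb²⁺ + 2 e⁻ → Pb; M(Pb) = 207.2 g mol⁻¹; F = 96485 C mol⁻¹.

Q = I·t = 0.09840 A × 3402.0 s = 334.8 C.
n(e⁻) = Q/F = 334.8 / 96485 = 0.003470 mol.
Pb²⁺ + 2 e⁻ → Pb, so n(Pb) = n(e⁻)/2 = 0.001735 mol.
m = n·M = 0.001735 × 207.2 = 0.359 g.

0.359 g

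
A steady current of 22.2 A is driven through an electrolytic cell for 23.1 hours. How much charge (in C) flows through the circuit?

Q = I·t = 22.20 A × 83160 s = 1.85 × 10⁶ C.

1.85 × 10⁶ C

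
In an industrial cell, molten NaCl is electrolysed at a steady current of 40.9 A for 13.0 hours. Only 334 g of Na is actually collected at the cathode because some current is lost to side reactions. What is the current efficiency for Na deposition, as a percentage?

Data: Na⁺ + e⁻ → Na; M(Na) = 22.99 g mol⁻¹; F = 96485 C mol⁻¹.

Q = I·t = 40.90 × 46800 = 1914000 C; n(e⁻) = 1914000/96485 = 19.84 mol.
Theoretical n(Na) = n(e⁻)/1 = 19.84 mol, i.e. m_theo = 19.84 × 22.99 = 456.1 g.
Efficiency = m_actual / m_theo = 334 / 456.1 = 73.2 %.

73.2 %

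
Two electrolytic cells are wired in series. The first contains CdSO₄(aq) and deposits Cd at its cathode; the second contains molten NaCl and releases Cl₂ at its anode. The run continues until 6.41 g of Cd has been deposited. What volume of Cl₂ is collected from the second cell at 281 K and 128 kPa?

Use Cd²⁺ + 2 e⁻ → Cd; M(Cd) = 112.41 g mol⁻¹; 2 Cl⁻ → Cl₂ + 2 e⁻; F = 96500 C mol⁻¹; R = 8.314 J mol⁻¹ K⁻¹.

n(Cd) = 6.41 / 112.41 = 0.05702 mol, so n(e⁻) = 2 × 0.05702 = 0.1140 mol.
The cells are in series, so the same 0.1140 mol of electrons passes through the second cell.
2 Cl⁻ → Cl₂ + 2 e⁻ — 2 mol e⁻ per mol Cl₂, so n(Cl₂) = 0.1140/2 = 0.05702 mol.
V = nRT/P = (0.05702 × 8.314 × 281) / (128 × 10³) = 0.00104 m³ = 1.04 L.

1.04 L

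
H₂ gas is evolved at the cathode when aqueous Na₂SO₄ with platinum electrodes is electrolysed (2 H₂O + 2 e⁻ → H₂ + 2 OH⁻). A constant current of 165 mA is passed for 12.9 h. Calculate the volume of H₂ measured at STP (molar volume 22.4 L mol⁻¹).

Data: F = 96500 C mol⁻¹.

Q = I·t = 0.1650 A × 46440 s = 7663 C.
n(e⁻) = Q/F = 7663 / 96500 = 0.07941 mol.
2 electrons are transferred per H₂ molecule, so n(H₂) = 0.07941 / 2 = 0.03970 mol.
V = n × V_m = 0.03970 × 22.4 = 0.889 L.

0.889 L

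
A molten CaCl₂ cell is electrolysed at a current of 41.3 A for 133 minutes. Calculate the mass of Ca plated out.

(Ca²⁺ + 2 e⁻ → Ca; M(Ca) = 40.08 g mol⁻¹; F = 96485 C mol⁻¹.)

68.5 g

Q = I·t = 41.30 A × 7980.0 s = 329600 C.
n(e⁻) = Q/F = 329600 / 96485 = 3.416 mol.
Ca²⁺ + 2 e⁻ → Ca, so n(Ca) = n(e⁻)/2 = 1.708 mol.
m = n·M = 1.708 × 40.08 = 68.5 g.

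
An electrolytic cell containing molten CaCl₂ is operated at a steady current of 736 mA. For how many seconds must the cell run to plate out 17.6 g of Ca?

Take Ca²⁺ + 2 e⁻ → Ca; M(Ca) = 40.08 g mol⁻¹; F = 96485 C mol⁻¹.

n(Ca) = m/M = 17.6 / 40.08 = 0.4391 mol.
Each Ca atom requires 2 electrons, so n(e⁻) = 2 × 0.4391 = 0.8782 mol.
Q = n(e⁻)·F = 0.8782 × 96485 = 84740 C.
t = Q/I = 84740 / 0.7360 A = 115100 s.

1.15 × 10⁵ s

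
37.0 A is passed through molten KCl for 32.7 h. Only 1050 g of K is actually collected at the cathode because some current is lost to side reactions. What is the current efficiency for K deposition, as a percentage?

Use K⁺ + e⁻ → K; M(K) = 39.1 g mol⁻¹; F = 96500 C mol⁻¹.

59.5 %

Q = I·t = 37.00 × 117720 = 4356000 C; n(e⁻) = 4356000/96500 = 45.14 mol.
Theoretical n(K) = n(e⁻)/1 = 45.14 mol, i.e. m_theo = 45.14 × 39.1 = 1765 g.
Efficiency = m_actual / m_theo = 1050 / 1765 = 59.5 %.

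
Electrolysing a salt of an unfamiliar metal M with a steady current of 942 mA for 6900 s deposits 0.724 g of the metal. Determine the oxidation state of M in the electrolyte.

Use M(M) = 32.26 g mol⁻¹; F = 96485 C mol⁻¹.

Q = I·t = 0.9420 A × 6900.0 s = 6500 C, so n(e⁻) = 6500/96485 = 0.06737 mol.
n(M) deposited = 0.724 / 32.26 = 0.02244 mol.
Electrons per atom = n(e⁻)/n(M) = 0.06737 / 0.02244 = 3.00 ≈ 3, so the ion is M³⁺.

+3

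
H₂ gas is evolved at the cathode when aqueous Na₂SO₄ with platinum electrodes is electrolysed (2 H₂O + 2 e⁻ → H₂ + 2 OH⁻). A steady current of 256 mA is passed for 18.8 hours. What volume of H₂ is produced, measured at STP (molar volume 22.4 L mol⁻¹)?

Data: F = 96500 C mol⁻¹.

2.01 L

Q = I·t = 0.2560 A × 67680 s = 17330 C.
n(e⁻) = Q/F = 17330 / 96500 = 0.1795 mol.
2 electrons are transferred per H₂ molecule, so n(H₂) = 0.1795 / 2 = 0.08977 mol.
V = n × V_m = 0.08977 × 22.4 = 2.01 L.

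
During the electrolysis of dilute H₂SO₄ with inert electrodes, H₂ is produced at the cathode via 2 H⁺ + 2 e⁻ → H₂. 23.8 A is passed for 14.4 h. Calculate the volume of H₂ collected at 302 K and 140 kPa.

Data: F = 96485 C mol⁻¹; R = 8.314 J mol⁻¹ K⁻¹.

Q = I·t = 23.80 A × 51840 s = 1234000 C.
n(e⁻) = Q/F = 1234000 / 96485 = 12.79 mol.
2 electrons are transferred per H₂ molecule, so n(H₂) = 12.79 / 2 = 6.394 mol.
V = nRT/P = (6.394 × 8.314 × 302) / (140 × 10³ Pa) = 0.115 m³ = 115 L.

115 L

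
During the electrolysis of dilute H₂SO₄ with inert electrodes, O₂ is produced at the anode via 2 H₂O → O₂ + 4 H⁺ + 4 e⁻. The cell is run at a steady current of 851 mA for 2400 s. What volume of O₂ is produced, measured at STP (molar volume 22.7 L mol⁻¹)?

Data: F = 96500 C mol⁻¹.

Q = I·t = 0.8510 A × 2400.0 s = 2042 C.
n(e⁻) = Q/F = 2042 / 96500 = 0.02116 mol.
4 electrons are transferred per O₂ molecule, so n(O₂) = 0.02116 / 4 = 0.005291 mol.
V = n × V_m = 0.005291 × 22.7 = 0.120 L.

0.120 L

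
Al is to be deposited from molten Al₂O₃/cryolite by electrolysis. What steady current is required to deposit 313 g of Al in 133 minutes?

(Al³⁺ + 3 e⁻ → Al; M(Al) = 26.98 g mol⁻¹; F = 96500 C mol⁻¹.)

421 A

n(Al) = 313 / 26.98 = 11.60 mol.
n(e⁻) = 3 × 11.60 = 34.80 mol.
Q = n(e⁻)·F = 34.80 × 96500 = 3359000 C.
I = Q/t = 3359000 / 7980.0 s = 421 A.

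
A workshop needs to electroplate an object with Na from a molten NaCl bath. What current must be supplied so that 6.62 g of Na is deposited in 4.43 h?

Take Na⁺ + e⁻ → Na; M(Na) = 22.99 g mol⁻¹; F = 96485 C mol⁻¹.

1.74 A

n(Na) = 6.62 / 22.99 = 0.2880 mol.
n(e⁻) = 1 × 0.2880 = 0.2880 mol.
Q = n(e⁻)·F = 0.2880 × 96485 = 27780 C.
I = Q/t = 27780 / 15948 s = 1.74 A.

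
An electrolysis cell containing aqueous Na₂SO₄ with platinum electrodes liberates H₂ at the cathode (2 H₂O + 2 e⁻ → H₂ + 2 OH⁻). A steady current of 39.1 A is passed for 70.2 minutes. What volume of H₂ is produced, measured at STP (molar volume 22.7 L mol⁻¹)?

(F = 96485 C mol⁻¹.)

Q = I·t = 39.10 A × 4212.0 s = 164700 C.
n(e⁻) = Q/F = 164700 / 96485 = 1.707 mol.
2 electrons are transferred per H₂ molecule, so n(H₂) = 1.707 / 2 = 0.8534 mol.
V = n × V_m = 0.8534 × 22.7 = 19.4 L.

19.4 L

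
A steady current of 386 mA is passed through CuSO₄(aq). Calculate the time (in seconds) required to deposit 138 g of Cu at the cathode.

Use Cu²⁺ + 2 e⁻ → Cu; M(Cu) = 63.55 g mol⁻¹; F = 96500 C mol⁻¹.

n(Cu) = m/M = 138 / 63.55 = 2.172 mol.
Each Cu atom requires 2 electrons, so n(e⁻) = 2 × 2.172 = 4.343 mol.
Q = n(e⁻)·F = 4.343 × 96500 = 419100 C.
t = Q/I = 419100 / 0.3860 A = 1086000 s.

1.09 × 10⁶ s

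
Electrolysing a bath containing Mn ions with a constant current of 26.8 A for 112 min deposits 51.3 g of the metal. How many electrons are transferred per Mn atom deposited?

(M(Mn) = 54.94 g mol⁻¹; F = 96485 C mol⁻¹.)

2

Q = I·t = 26.80 A × 6720.0 s = 180100 C, so n(e⁻) = 180100/96485 = 1.867 mol.
n(Mn) deposited = 51.3 / 54.94 = 0.9337 mol.
Electrons per atom = n(e⁻)/n(Mn) = 1.867 / 0.9337 = 2.00 ≈ 2, so the ion is Mn²⁺.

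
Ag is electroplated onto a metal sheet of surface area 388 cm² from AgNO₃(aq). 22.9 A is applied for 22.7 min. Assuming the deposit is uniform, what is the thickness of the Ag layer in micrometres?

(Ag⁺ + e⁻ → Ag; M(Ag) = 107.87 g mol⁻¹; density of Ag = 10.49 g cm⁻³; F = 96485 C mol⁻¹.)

Q = I·t = 22.90 × 1362.0 = 31190 C; n(e⁻) = 0.3233 mol.
n(Ag) = n(e⁻)/1 = 0.3233 mol, so m = 0.3233 × 107.87 = 34.87 g.
Volume = m/ρ = 34.87 / 10.49 = 3.324 cm³.
Thickness = V/A = 3.324 / 388 = 0.00857 cm = 85.7 μm.

85.7 μm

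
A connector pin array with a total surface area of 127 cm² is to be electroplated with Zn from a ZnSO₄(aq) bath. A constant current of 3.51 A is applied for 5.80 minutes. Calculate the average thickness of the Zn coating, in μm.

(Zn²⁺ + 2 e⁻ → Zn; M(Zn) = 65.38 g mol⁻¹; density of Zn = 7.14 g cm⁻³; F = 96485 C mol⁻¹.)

Q = I·t = 3.510 × 348.00 = 1221 C; n(e⁻) = 0.01266 mol.
n(Zn) = n(e⁻)/2 = 0.006330 mol, so m = 0.006330 × 65.38 = 0.4138 g.
Volume = m/ρ = 0.4138 / 7.14 = 0.05796 cm³.
Thickness = V/A = 0.05796 / 127 = 4.56 × 10⁻⁴ cm = 4.56 μm.

4.56 μm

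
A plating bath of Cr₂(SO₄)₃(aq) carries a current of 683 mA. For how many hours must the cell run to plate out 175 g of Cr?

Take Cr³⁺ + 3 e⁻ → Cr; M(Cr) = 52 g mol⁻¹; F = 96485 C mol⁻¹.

396 h

n(Cr) = m/M = 175 / 52 = 3.365 mol.
Each Cr atom requires 3 electrons, so n(e⁻) = 3 × 3.365 = 10.10 mol.
Q = n(e⁻)·F = 10.10 × 96485 = 974100 C.
t = Q/I = 974100 / 0.6830 A = 1426000 s = 396 h.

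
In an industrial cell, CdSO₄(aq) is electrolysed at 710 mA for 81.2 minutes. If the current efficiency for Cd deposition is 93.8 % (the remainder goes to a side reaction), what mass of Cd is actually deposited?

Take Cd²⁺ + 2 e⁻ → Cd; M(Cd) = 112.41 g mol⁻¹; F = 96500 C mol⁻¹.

1.89 g

Q = I·t = 0.7100 × 4872.0 = 3459 C.
n(e⁻) = 3459/96500 = 0.03585 mol; theoretically n(Cd) = 0.03585/2 = 0.01792 mol, m_theo = 2.015 g.
At 93.8 % efficiency, m_actual = 0.938 × 2.015 = 1.89 g.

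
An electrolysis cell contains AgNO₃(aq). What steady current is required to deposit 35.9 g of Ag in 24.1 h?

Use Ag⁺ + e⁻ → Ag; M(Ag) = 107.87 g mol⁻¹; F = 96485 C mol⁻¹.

0.370 A

n(Ag) = 35.9 / 107.87 = 0.3328 mol.
n(e⁻) = 1 × 0.3328 = 0.3328 mol.
Q = n(e⁻)·F = 0.3328 × 96485 = 32110 C.
I = Q/t = 32110 / 86760 s = 0.370 A.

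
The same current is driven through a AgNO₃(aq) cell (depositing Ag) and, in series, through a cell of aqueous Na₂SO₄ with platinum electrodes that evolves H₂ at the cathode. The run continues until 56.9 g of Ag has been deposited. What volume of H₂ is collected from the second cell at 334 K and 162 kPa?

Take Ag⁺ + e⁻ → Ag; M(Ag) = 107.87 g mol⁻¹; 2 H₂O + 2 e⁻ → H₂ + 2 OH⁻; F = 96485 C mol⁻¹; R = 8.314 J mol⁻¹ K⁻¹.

4.52 L

n(Ag) = 56.9 / 107.87 = 0.5275 mol, so n(e⁻) = 1 × 0.5275 = 0.5275 mol.
The cells are in series, so the same 0.5275 mol of electrons passes through the second cell.
2 H₂O + 2 e⁻ → H₂ + 2 OH⁻ — 2 mol e⁻ per mol H₂, so n(H₂) = 0.5275/2 = 0.2637 mol.
V = nRT/P = (0.2637 × 8.314 × 334) / (162 × 10³) = 0.00452 m³ = 4.52 L.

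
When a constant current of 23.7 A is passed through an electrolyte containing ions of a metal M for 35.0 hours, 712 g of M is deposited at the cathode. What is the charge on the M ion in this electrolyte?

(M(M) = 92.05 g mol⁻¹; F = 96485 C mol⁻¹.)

+4

Q = I·t = 23.70 A × 126000 s = 2986000 C, so n(e⁻) = 2986000/96485 = 30.95 mol.
n(M) deposited = 712 / 92.05 = 7.735 mol.
Electrons per atom = n(e⁻)/n(M) = 30.95 / 7.735 = 4.00 ≈ 4, so the ion is M⁴⁺.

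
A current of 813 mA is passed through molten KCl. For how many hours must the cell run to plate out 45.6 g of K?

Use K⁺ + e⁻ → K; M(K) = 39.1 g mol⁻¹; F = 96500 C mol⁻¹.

n(K) = m/M = 45.6 / 39.1 = 1.166 mol.
Each K atom requires 1 electron, so n(e⁻) = 1 × 1.166 = 1.166 mol.
Q = n(e⁻)·F = 1.166 × 96500 = 112500 C.
t = Q/I = 112500 / 0.8130 A = 138400 s = 38.5 h.

38.5 h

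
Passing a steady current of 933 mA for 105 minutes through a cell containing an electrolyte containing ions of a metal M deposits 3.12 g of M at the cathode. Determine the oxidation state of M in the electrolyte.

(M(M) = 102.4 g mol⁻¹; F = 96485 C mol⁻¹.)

Q = I·t = 0.9330 A × 6300.0 s = 5878 C, so n(e⁻) = 5878/96485 = 0.06092 mol.
n(M) deposited = 3.12 / 102.4 = 0.03047 mol.
Electrons per atom = n(e⁻)/n(M) = 0.06092 / 0.03047 = 2.00 ≈ 2, so the ion is M²⁺.

+2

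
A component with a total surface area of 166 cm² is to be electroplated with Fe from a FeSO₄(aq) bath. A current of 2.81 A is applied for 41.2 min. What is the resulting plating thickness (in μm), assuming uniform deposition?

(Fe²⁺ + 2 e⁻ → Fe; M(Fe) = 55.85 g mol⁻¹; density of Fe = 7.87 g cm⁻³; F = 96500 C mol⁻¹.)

15.4 μm

Q = I·t = 2.810 × 2472.0 = 6946 C; n(e⁻) = 0.07198 mol.
n(Fe) = n(e⁻)/2 = 0.03599 mol, so m = 0.03599 × 55.85 = 2.010 g.
Volume = m/ρ = 2.010 / 7.87 = 0.2554 cm³.
Thickness = V/A = 0.2554 / 166 = 0.00154 cm = 15.4 μm.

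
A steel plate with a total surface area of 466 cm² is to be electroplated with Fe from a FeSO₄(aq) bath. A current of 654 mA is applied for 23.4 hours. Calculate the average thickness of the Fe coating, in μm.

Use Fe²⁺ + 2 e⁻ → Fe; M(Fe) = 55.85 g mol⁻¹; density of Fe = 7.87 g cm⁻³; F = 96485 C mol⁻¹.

43.5 μm

Q = I·t = 0.6540 × 84240 = 55090 C; n(e⁻) = 0.5710 mol.
n(Fe) = n(e⁻)/2 = 0.2855 mol, so m = 0.2855 × 55.85 = 15.95 g.
Volume = m/ρ = 15.95 / 7.87 = 2.026 cm³.
Thickness = V/A = 2.026 / 466 = 0.00435 cm = 43.5 μm.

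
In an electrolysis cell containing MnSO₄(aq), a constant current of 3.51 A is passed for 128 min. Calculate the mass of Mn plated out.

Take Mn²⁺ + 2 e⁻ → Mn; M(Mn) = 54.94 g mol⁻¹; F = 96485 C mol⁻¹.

Q = I·t = 3.510 A × 7680.0 s = 26960 C.
n(e⁻) = Q/F = 26960 / 96485 = 0.2794 mol.
Mn²⁺ + 2 e⁻ → Mn, so n(Mn) = n(e⁻)/2 = 0.1397 mol.
m = n·M = 0.1397 × 54.94 = 7.67 g.

7.67 g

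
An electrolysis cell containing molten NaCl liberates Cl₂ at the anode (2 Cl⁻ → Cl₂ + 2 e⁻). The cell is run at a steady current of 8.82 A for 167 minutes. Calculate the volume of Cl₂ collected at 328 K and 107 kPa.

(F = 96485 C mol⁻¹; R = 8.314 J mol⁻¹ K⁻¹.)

Q = I·t = 8.820 A × 10020 s = 88380 C.
n(e⁻) = Q/F = 88380 / 96485 = 0.9160 mol.
2 electrons are transferred per Cl₂ molecule, so n(Cl₂) = 0.9160 / 2 = 0.4580 mol.
V = nRT/P = (0.4580 × 8.314 × 328) / (107 × 10³ Pa) = 0.0117 m³ = 11.7 L.

11.7 L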